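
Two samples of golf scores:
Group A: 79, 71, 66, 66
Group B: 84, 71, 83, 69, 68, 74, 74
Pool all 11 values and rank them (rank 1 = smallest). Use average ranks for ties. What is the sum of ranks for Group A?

Sorted (ascending): 66, 66, 68, 69, 71, 71, 74, 74, 79, 83, 84
The 2 values of 66 occupy positions 1–2 → average rank (1+2)/2 = 1.5.
The 2 values of 71 occupy positions 5–6 → average rank (5+6)/2 = 5.5.
The 2 values of 74 occupy positions 7–8 → average rank (7+8)/2 = 7.5.
Group A values → pooled ranks: 79→9, 71→5.5, 66→1.5, 66→1.5
Rank sum = 9 + 5.5 + 1.5 + 1.5 = 17.5

17.5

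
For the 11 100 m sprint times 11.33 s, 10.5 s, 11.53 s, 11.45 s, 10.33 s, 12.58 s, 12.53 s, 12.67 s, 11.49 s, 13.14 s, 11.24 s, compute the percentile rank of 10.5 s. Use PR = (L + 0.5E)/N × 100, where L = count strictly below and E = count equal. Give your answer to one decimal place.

13.6

N = 11.
Strictly below 10.5: 1. Equal to 10.5: 1.
PR = (1 + 0.5·1)/11 × 100 = 13.6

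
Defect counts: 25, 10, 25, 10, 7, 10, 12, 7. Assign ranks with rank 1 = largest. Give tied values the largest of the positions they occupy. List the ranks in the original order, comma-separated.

Sorted (descending): 25, 25, 12, 10, 10, 10, 7, 7
The 2 values of 25 occupy positions 1–2 → each gets rank 2.
The 3 values of 10 occupy positions 4–6 → each gets rank 6.
The 2 values of 7 occupy positions 7–8 → each gets rank 8.

2, 6, 2, 6, 8, 6, 3, 8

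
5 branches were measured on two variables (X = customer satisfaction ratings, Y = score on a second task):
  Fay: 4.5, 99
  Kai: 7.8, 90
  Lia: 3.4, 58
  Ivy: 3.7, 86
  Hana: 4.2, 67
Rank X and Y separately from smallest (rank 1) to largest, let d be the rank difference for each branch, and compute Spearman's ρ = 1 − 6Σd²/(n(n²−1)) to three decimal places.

Ranks of variable 1: 4, 5, 1, 2, 3
Ranks of variable 2: 5, 4, 1, 3, 2
d = r₁ − r₂: -1, 1, 0, -1, 1
d²: 1, 1, 0, 1, 1; Σd² = 4
ρ = 1 − 6·4/(5·24) = 1 − 24/120 = 0.800

0.800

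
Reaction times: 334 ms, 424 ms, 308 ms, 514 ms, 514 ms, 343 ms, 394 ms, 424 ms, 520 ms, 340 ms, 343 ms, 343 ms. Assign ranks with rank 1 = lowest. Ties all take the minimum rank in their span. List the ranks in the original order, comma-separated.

2, 8, 1, 10, 10, 4, 7, 8, 12, 3, 4, 4

Sorted (ascending): 308, 334, 340, 343, 343, 343, 394, 424, 424, 514, 514, 520
The 3 values of 343 occupy positions 4–6 → each gets rank 4.
The 2 values of 424 occupy positions 8–9 → each gets rank 8.
The 2 values of 514 occupy positions 10–11 → each gets rank 10.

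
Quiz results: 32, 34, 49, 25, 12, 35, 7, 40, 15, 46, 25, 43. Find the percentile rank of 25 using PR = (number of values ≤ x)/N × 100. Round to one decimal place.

41.7

N = 12.
Strictly below 25: 3. Equal to 25: 2.
PR = 5/12 × 100 = 41.7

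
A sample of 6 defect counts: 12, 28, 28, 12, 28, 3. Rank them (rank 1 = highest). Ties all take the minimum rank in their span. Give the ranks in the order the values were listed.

Sorted (descending): 28, 28, 28, 12, 12, 3
The 3 values of 28 occupy positions 1–3 → each gets rank 1.
The 2 values of 12 occupy positions 4–5 → each gets rank 4.

4, 1, 1, 4, 1, 6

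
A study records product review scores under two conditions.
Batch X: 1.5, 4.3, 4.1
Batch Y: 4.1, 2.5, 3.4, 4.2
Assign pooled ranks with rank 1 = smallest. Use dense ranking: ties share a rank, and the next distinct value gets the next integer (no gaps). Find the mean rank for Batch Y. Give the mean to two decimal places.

3.50

Sorted (ascending): 1.5, 2.5, 3.4, 4.1, 4.1, 4.2, 4.3
The 2 values of 4.1 share dense rank 4.
Remaining distinct values take the next consecutive integers.
Batch Y values → pooled ranks: 4.1→4, 2.5→2, 3.4→3, 4.2→5
Mean rank = (4 + 2 + 3 + 5) / 4 = 3.50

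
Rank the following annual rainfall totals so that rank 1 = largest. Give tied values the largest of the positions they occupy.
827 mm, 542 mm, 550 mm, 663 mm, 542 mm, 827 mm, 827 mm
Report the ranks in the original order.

3, 7, 5, 4, 7, 3, 3

Sorted (descending): 827, 827, 827, 663, 550, 542, 542
The 3 values of 827 occupy positions 1–3 → each gets rank 3.
The 2 values of 542 occupy positions 6–7 → each gets rank 7.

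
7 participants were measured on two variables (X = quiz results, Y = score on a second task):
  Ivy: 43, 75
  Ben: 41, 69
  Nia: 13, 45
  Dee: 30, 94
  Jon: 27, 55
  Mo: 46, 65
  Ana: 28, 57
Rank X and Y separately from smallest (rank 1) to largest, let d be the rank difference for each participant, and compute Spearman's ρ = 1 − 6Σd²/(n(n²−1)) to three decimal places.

0.679

Ranks of variable 1: 6, 5, 1, 4, 2, 7, 3
Ranks of variable 2: 6, 5, 1, 7, 2, 4, 3
d = r₁ − r₂: 0, 0, 0, -3, 0, 3, 0
d²: 0, 0, 0, 9, 0, 9, 0; Σd² = 18
ρ = 1 − 6·18/(7·48) = 1 − 108/336 = 0.679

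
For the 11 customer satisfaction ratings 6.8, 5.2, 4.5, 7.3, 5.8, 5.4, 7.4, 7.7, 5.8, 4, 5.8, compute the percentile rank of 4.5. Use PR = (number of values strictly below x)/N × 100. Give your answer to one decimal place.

9.1

N = 11.
Strictly below 4.5: 1. Equal to 4.5: 1.
PR = 1/11 × 100 = 9.1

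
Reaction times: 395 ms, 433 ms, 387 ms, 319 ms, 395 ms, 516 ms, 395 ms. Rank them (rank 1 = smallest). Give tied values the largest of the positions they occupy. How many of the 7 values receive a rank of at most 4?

2

Sorted (ascending): 319, 387, 395, 395, 395, 433, 516
The 3 values of 395 occupy positions 3–5 → each gets rank 5.
Ranks ≤ 4: {1, 2} → 2 values.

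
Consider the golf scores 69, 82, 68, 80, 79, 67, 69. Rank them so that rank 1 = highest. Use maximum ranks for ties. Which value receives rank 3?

Sorted (descending): 82, 80, 79, 69, 69, 68, 67
The 2 values of 69 occupy positions 4–5 → each gets rank 5.
Rank 3 → value 79.

79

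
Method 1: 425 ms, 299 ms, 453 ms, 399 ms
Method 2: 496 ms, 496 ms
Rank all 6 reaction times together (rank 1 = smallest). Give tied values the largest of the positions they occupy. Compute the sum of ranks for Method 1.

Sorted (ascending): 299, 399, 425, 453, 496, 496
The 2 values of 496 occupy positions 5–6 → each gets rank 6.
Method 1 values → pooled ranks: 425→3, 299→1, 453→4, 399→2
Rank sum = 3 + 1 + 4 + 2 = 10

10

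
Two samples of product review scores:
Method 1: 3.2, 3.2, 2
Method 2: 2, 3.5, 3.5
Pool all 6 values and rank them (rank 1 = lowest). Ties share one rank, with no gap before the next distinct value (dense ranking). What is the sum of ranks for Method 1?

5

Sorted (ascending): 2, 2, 3.2, 3.2, 3.5, 3.5
The 2 values of 2 share dense rank 1.
The 2 values of 3.2 share dense rank 2.
The 2 values of 3.5 share dense rank 3.
Method 1 values → pooled ranks: 3.2→2, 3.2→2, 2→1
Rank sum = 2 + 2 + 1 = 5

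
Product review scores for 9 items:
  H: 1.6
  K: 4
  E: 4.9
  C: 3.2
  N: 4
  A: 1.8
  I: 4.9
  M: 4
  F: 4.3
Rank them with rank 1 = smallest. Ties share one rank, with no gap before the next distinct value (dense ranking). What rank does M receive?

4

Sorted (ascending): 1.6, 1.8, 3.2, 4, 4, 4, 4.3, 4.9, 4.9
The 3 values of 4 share dense rank 4.
The 2 values of 4.9 share dense rank 6.
Remaining distinct values take the next consecutive integers.
M has value 4 → rank 4.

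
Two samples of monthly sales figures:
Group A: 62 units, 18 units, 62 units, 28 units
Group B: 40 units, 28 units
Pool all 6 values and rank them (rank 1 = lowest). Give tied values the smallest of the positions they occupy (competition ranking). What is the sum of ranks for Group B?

6

Sorted (ascending): 18, 28, 28, 40, 62, 62
The 2 values of 28 occupy positions 2–3 → each gets rank 2.
The 2 values of 62 occupy positions 5–6 → each gets rank 5.
Group B values → pooled ranks: 40→4, 28→2
Rank sum = 4 + 2 = 6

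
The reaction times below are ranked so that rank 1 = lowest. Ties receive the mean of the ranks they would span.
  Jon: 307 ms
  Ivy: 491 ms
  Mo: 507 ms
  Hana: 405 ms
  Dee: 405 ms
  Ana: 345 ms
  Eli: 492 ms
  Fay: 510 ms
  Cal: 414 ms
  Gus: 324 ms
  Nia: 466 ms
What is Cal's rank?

Sorted (ascending): 307, 324, 345, 405, 405, 414, 466, 491, 492, 507, 510
The 2 values of 405 occupy positions 4–5 → average rank (4+5)/2 = 4.5.
Cal has value 414 ms → rank 6.

6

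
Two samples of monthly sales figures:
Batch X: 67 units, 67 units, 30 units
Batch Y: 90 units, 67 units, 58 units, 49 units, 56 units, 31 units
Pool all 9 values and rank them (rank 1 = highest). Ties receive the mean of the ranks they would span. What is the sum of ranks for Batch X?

15

Sorted (descending): 90, 67, 67, 67, 58, 56, 49, 31, 30
The 3 values of 67 occupy positions 2–4 → average rank 3.
Batch X values → pooled ranks: 67→3, 67→3, 30→9
Rank sum = 3 + 3 + 9 = 15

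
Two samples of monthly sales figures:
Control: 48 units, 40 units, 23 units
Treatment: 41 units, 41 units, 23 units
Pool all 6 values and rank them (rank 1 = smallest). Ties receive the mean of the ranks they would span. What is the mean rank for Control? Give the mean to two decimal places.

Sorted (ascending): 23, 23, 40, 41, 41, 48
The 2 values of 23 occupy positions 1–2 → average rank (1+2)/2 = 1.5.
The 2 values of 41 occupy positions 4–5 → average rank (4+5)/2 = 4.5.
Control values → pooled ranks: 48→6, 40→3, 23→1.5
Mean rank = (6 + 3 + 1.5) / 3 = 3.50

3.50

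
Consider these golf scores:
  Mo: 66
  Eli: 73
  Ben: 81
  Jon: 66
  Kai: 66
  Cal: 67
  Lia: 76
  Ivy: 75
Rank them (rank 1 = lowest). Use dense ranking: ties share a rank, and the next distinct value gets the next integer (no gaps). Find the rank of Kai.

1

Sorted (ascending): 66, 66, 66, 67, 73, 75, 76, 81
The 3 values of 66 share dense rank 1.
Remaining distinct values take the next consecutive integers.
Kai has value 66 → rank 1.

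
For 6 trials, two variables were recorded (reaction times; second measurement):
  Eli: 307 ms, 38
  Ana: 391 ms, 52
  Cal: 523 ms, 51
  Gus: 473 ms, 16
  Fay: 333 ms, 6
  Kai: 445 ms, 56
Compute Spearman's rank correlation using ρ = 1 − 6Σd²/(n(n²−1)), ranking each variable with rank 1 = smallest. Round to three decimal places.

0.257

Ranks of variable 1: 1, 3, 6, 5, 2, 4
Ranks of variable 2: 3, 5, 4, 2, 1, 6
d = r₁ − r₂: -2, -2, 2, 3, 1, -2
d²: 4, 4, 4, 9, 1, 4; Σd² = 26
ρ = 1 − 6·26/(6·35) = 1 − 156/210 = 0.257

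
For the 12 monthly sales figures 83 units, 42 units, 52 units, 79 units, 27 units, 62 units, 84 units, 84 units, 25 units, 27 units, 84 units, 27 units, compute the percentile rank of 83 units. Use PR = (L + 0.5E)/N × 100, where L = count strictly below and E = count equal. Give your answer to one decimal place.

70.8

N = 12.
Strictly below 83: 8. Equal to 83: 1.
PR = (8 + 0.5·1)/12 × 100 = 70.8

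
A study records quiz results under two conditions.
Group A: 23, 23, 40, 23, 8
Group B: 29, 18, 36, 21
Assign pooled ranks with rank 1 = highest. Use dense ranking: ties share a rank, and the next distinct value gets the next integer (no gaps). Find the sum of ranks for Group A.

20

Sorted (descending): 40, 36, 29, 23, 23, 23, 21, 18, 8
The 3 values of 23 share dense rank 4.
Remaining distinct values take the next consecutive integers.
Group A values → pooled ranks: 23→4, 23→4, 40→1, 23→4, 8→7
Rank sum = 4 + 4 + 1 + 4 + 7 = 20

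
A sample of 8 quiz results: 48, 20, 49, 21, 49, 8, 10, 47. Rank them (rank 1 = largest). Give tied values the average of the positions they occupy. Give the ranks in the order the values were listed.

Sorted (descending): 49, 49, 48, 47, 21, 20, 10, 8
The 2 values of 49 occupy positions 1–2 → average rank (1+2)/2 = 1.5.

3, 6, 1.5, 5, 1.5, 8, 7, 4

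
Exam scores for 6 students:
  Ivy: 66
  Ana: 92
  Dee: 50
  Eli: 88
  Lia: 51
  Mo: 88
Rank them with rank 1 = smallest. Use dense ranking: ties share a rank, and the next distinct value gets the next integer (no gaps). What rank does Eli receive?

4

Sorted (ascending): 50, 51, 66, 88, 88, 92
The 2 values of 88 share dense rank 4.
Remaining distinct values take the next consecutive integers.
Eli has value 88 → rank 4.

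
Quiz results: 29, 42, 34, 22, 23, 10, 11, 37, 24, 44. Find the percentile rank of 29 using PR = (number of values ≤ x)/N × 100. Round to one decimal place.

60.0

N = 10.
Strictly below 29: 5. Equal to 29: 1.
PR = 6/10 × 100 = 60.0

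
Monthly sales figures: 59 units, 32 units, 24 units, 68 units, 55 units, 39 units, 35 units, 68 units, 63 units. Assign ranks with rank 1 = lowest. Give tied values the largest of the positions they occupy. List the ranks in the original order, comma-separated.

6, 2, 1, 9, 5, 4, 3, 9, 7

Sorted (ascending): 24, 32, 35, 39, 55, 59, 63, 68, 68
The 2 values of 68 occupy positions 8–9 → each gets rank 9.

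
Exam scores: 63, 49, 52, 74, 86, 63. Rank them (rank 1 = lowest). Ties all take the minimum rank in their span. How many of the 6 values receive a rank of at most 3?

4

Sorted (ascending): 49, 52, 63, 63, 74, 86
The 2 values of 63 occupy positions 3–4 → each gets rank 3.
Ranks ≤ 3: {1, 2, 3, 3} → 4 values.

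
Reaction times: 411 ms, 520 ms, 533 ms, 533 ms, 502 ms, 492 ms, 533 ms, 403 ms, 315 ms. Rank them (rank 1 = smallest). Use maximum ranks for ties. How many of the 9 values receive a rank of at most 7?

Sorted (ascending): 315, 403, 411, 492, 502, 520, 533, 533, 533
The 3 values of 533 occupy positions 7–9 → each gets rank 9.
Ranks ≤ 7: {1, 2, 3, 4, 5, 6} → 6 values.

6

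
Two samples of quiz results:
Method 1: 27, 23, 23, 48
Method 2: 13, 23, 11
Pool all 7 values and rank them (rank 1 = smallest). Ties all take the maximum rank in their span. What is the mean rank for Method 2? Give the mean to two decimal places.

2.67

Sorted (ascending): 11, 13, 23, 23, 23, 27, 48
The 3 values of 23 occupy positions 3–5 → each gets rank 5.
Method 2 values → pooled ranks: 13→2, 23→5, 11→1
Mean rank = (2 + 5 + 1) / 3 = 2.67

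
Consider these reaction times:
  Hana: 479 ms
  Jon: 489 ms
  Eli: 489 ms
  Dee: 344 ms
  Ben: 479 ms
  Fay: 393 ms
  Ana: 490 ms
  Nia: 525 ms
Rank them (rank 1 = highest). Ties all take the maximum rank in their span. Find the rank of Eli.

Sorted (descending): 525, 490, 489, 489, 479, 479, 393, 344
The 2 values of 489 occupy positions 3–4 → each gets rank 4.
The 2 values of 479 occupy positions 5–6 → each gets rank 6.
Eli has value 489 ms → rank 4.

4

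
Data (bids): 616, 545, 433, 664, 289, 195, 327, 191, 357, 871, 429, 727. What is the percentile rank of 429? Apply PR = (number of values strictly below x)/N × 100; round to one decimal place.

N = 12.
Strictly below 429: 5. Equal to 429: 1.
PR = 5/12 × 100 = 41.7

41.7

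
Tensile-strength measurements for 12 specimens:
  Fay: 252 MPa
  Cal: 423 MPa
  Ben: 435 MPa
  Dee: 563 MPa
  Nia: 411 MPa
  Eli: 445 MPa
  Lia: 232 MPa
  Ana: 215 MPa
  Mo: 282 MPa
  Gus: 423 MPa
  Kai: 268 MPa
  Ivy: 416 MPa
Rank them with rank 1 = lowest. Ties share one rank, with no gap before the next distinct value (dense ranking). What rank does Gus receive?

8

Sorted (ascending): 215, 232, 252, 268, 282, 411, 416, 423, 423, 435, 445, 563
The 2 values of 423 share dense rank 8.
Remaining distinct values take the next consecutive integers.
Gus has value 423 MPa → rank 8.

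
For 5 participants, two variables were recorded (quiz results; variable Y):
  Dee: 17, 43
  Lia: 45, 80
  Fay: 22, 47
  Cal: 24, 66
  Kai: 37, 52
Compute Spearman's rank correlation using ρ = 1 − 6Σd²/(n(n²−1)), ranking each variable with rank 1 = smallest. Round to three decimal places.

0.900

Ranks of variable 1: 1, 5, 2, 3, 4
Ranks of variable 2: 1, 5, 2, 4, 3
d = r₁ − r₂: 0, 0, 0, -1, 1
d²: 0, 0, 0, 1, 1; Σd² = 2
ρ = 1 − 6·2/(5·24) = 1 − 12/120 = 0.900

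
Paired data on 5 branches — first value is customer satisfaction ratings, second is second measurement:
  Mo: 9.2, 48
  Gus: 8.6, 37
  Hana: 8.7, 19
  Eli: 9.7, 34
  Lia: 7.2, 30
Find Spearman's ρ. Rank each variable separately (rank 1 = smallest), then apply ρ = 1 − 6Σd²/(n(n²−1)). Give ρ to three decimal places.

0.300

Ranks of variable 1: 4, 2, 3, 5, 1
Ranks of variable 2: 5, 4, 1, 3, 2
d = r₁ − r₂: -1, -2, 2, 2, -1
d²: 1, 4, 4, 4, 1; Σd² = 14
ρ = 1 − 6·14/(5·24) = 1 − 84/120 = 0.300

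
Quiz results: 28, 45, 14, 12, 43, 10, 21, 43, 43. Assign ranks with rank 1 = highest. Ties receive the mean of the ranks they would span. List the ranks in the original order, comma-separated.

Sorted (descending): 45, 43, 43, 43, 28, 21, 14, 12, 10
The 3 values of 43 occupy positions 2–4 → average rank 3.

5, 1, 7, 8, 3, 9, 6, 3, 3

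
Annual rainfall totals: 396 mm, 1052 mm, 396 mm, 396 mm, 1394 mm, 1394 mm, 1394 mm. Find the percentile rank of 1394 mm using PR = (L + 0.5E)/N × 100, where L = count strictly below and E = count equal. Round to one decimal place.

N = 7.
Strictly below 1394: 4. Equal to 1394: 3.
PR = (4 + 0.5·3)/7 × 100 = 78.6

78.6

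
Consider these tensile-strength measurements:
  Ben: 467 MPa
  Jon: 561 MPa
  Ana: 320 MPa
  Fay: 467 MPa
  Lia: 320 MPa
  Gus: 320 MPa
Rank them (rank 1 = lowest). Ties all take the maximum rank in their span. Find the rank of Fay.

Sorted (ascending): 320, 320, 320, 467, 467, 561
The 3 values of 320 occupy positions 1–3 → each gets rank 3.
The 2 values of 467 occupy positions 4–5 → each gets rank 5.
Fay has value 467 MPa → rank 5.

5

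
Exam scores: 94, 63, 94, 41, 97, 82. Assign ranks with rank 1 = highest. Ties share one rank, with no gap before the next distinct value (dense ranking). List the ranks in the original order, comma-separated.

2, 4, 2, 5, 1, 3

Sorted (descending): 97, 94, 94, 82, 63, 41
The 2 values of 94 share dense rank 2.
Remaining distinct values take the next consecutive integers.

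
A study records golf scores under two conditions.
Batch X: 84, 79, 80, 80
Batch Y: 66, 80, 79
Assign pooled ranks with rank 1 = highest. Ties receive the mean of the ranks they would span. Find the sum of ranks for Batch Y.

Sorted (descending): 84, 80, 80, 80, 79, 79, 66
The 3 values of 80 occupy positions 2–4 → average rank 3.
The 2 values of 79 occupy positions 5–6 → average rank (5+6)/2 = 5.5.
Batch Y values → pooled ranks: 66→7, 80→3, 79→5.5
Rank sum = 7 + 3 + 5.5 = 15.5

15.5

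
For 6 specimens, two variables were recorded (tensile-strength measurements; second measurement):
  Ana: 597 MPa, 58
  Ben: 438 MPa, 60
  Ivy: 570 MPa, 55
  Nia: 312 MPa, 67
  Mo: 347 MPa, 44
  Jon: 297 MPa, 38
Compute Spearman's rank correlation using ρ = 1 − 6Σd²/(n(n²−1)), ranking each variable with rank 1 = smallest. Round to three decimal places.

Ranks of variable 1: 6, 4, 5, 2, 3, 1
Ranks of variable 2: 4, 5, 3, 6, 2, 1
d = r₁ − r₂: 2, -1, 2, -4, 1, 0
d²: 4, 1, 4, 16, 1, 0; Σd² = 26
ρ = 1 − 6·26/(6·35) = 1 − 156/210 = 0.257

0.257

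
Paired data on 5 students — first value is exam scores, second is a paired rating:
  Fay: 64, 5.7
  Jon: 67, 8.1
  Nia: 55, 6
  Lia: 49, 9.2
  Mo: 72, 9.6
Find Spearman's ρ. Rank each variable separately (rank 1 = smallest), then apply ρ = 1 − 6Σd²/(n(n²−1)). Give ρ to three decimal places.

Ranks of variable 1: 3, 4, 2, 1, 5
Ranks of variable 2: 1, 3, 2, 4, 5
d = r₁ − r₂: 2, 1, 0, -3, 0
d²: 4, 1, 0, 9, 0; Σd² = 14
ρ = 1 − 6·14/(5·24) = 1 − 84/120 = 0.300

0.300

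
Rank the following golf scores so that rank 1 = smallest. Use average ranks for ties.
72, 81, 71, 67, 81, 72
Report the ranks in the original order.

Sorted (ascending): 67, 71, 72, 72, 81, 81
The 2 values of 72 occupy positions 3–4 → average rank (3+4)/2 = 3.5.
The 2 values of 81 occupy positions 5–6 → average rank (5+6)/2 = 5.5.

3.5, 5.5, 2, 1, 5.5, 3.5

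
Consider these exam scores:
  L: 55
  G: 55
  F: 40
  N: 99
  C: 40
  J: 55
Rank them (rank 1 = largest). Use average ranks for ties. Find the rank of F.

Sorted (descending): 99, 55, 55, 55, 40, 40
The 3 values of 55 occupy positions 2–4 → average rank 3.
The 2 values of 40 occupy positions 5–6 → average rank (5+6)/2 = 5.5.
F has value 40 → rank 5.5.

5.5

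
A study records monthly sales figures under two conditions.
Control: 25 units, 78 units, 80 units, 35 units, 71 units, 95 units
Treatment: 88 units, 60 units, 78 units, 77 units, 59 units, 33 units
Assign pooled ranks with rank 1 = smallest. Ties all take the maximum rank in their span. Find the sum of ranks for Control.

41

Sorted (ascending): 25, 33, 35, 59, 60, 71, 77, 78, 78, 80, 88, 95
The 2 values of 78 occupy positions 8–9 → each gets rank 9.
Control values → pooled ranks: 25→1, 78→9, 80→10, 35→3, 71→6, 95→12
Rank sum = 1 + 9 + 10 + 3 + 6 + 12 = 41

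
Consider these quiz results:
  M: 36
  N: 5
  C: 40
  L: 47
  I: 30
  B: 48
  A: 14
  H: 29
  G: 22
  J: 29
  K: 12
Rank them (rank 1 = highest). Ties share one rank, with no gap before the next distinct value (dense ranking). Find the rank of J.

6

Sorted (descending): 48, 47, 40, 36, 30, 29, 29, 22, 14, 12, 5
The 2 values of 29 share dense rank 6.
Remaining distinct values take the next consecutive integers.
J has value 29 → rank 6.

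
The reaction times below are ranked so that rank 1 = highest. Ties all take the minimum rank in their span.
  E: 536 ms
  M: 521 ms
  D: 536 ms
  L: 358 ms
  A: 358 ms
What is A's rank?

Sorted (descending): 536, 536, 521, 358, 358
The 2 values of 536 occupy positions 1–2 → each gets rank 1.
The 2 values of 358 occupy positions 4–5 → each gets rank 4.
A has value 358 ms → rank 4.

4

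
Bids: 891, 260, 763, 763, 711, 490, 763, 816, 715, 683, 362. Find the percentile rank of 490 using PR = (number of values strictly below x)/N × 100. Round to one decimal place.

18.2

N = 11.
Strictly below 490: 2. Equal to 490: 1.
PR = 2/11 × 100 = 18.2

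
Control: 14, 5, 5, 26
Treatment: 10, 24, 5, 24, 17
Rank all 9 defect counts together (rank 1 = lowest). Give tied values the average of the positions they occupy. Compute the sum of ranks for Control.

18

Sorted (ascending): 5, 5, 5, 10, 14, 17, 24, 24, 26
The 3 values of 5 occupy positions 1–3 → average rank 2.
The 2 values of 24 occupy positions 7–8 → average rank (7+8)/2 = 7.5.
Control values → pooled ranks: 14→5, 5→2, 5→2, 26→9
Rank sum = 5 + 2 + 2 + 9 = 18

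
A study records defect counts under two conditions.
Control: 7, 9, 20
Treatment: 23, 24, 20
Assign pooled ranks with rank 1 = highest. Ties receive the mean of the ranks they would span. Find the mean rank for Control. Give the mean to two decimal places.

4.83

Sorted (descending): 24, 23, 20, 20, 9, 7
The 2 values of 20 occupy positions 3–4 → average rank (3+4)/2 = 3.5.
Control values → pooled ranks: 7→6, 9→5, 20→3.5
Mean rank = (6 + 5 + 3.5) / 3 = 4.83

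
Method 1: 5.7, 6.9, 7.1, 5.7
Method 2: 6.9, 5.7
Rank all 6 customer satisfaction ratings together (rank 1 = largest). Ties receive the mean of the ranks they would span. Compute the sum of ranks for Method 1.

13.5

Sorted (descending): 7.1, 6.9, 6.9, 5.7, 5.7, 5.7
The 2 values of 6.9 occupy positions 2–3 → average rank (2+3)/2 = 2.5.
The 3 values of 5.7 occupy positions 4–6 → average rank 5.
Method 1 values → pooled ranks: 5.7→5, 6.9→2.5, 7.1→1, 5.7→5
Rank sum = 5 + 2.5 + 1 + 5 = 13.5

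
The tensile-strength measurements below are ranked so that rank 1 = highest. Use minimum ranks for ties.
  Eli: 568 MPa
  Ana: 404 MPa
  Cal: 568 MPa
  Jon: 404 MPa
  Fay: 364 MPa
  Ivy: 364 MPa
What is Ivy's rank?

Sorted (descending): 568, 568, 404, 404, 364, 364
The 2 values of 568 occupy positions 1–2 → each gets rank 1.
The 2 values of 404 occupy positions 3–4 → each gets rank 3.
The 2 values of 364 occupy positions 5–6 → each gets rank 5.
Ivy has value 364 MPa → rank 5.

5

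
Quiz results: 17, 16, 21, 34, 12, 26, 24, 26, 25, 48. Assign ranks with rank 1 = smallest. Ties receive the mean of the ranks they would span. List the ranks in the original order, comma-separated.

Sorted (ascending): 12, 16, 17, 21, 24, 25, 26, 26, 34, 48
The 2 values of 26 occupy positions 7–8 → average rank (7+8)/2 = 7.5.

3, 2, 4, 9, 1, 7.5, 5, 7.5, 6, 10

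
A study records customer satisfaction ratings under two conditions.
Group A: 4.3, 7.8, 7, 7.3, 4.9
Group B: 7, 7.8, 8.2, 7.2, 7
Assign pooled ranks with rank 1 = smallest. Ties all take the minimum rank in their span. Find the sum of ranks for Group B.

30

Sorted (ascending): 4.3, 4.9, 7, 7, 7, 7.2, 7.3, 7.8, 7.8, 8.2
The 3 values of 7 occupy positions 3–5 → each gets rank 3.
The 2 values of 7.8 occupy positions 8–9 → each gets rank 8.
Group B values → pooled ranks: 7→3, 7.8→8, 8.2→10, 7.2→6, 7→3
Rank sum = 3 + 8 + 10 + 6 + 3 = 30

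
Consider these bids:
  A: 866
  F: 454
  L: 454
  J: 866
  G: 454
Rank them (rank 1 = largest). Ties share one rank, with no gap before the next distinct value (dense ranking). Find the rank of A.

Sorted (descending): 866, 866, 454, 454, 454
The 2 values of 866 share dense rank 1.
The 3 values of 454 share dense rank 2.
A has value 866 → rank 1.

1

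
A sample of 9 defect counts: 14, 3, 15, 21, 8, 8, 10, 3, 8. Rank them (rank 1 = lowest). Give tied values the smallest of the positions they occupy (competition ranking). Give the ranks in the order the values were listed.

Sorted (ascending): 3, 3, 8, 8, 8, 10, 14, 15, 21
The 2 values of 3 occupy positions 1–2 → each gets rank 1.
The 3 values of 8 occupy positions 3–5 → each gets rank 3.

7, 1, 8, 9, 3, 3, 6, 1, 3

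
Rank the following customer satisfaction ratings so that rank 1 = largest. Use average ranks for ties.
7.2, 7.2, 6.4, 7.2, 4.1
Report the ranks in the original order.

Sorted (descending): 7.2, 7.2, 7.2, 6.4, 4.1
The 3 values of 7.2 occupy positions 1–3 → average rank 2.

2, 2, 4, 2, 5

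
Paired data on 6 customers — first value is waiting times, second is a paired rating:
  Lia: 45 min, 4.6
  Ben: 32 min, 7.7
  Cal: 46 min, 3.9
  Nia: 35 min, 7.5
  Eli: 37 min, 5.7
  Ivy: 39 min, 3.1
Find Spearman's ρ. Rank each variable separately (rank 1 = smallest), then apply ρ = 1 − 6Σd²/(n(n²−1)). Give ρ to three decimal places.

-0.829

Ranks of variable 1: 5, 1, 6, 2, 3, 4
Ranks of variable 2: 3, 6, 2, 5, 4, 1
d = r₁ − r₂: 2, -5, 4, -3, -1, 3
d²: 4, 25, 16, 9, 1, 9; Σd² = 64
ρ = 1 − 6·64/(6·35) = 1 − 384/210 = -0.829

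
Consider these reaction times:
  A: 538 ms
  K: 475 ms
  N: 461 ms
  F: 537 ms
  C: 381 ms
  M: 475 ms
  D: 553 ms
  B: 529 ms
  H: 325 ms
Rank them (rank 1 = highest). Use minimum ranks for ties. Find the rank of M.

5

Sorted (descending): 553, 538, 537, 529, 475, 475, 461, 381, 325
The 2 values of 475 occupy positions 5–6 → each gets rank 5.
M has value 475 ms → rank 5.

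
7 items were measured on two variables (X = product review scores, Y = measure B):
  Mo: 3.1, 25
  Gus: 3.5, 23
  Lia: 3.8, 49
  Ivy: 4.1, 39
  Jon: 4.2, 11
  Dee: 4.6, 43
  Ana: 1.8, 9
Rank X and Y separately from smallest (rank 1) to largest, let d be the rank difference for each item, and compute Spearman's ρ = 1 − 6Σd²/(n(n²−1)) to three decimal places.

Ranks of variable 1: 2, 3, 4, 5, 6, 7, 1
Ranks of variable 2: 4, 3, 7, 5, 2, 6, 1
d = r₁ − r₂: -2, 0, -3, 0, 4, 1, 0
d²: 4, 0, 9, 0, 16, 1, 0; Σd² = 30
ρ = 1 − 6·30/(7·48) = 1 − 180/336 = 0.464

0.464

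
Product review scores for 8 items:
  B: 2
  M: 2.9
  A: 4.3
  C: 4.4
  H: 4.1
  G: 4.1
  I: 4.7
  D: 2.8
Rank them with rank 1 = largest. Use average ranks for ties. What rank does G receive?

4.5

Sorted (descending): 4.7, 4.4, 4.3, 4.1, 4.1, 2.9, 2.8, 2
The 2 values of 4.1 occupy positions 4–5 → average rank (4+5)/2 = 4.5.
G has value 4.1 → rank 4.5.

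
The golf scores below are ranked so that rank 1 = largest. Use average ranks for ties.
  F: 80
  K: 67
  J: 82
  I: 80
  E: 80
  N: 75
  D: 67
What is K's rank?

6.5

Sorted (descending): 82, 80, 80, 80, 75, 67, 67
The 3 values of 80 occupy positions 2–4 → average rank 3.
The 2 values of 67 occupy positions 6–7 → average rank (6+7)/2 = 6.5.
K has value 67 → rank 6.5.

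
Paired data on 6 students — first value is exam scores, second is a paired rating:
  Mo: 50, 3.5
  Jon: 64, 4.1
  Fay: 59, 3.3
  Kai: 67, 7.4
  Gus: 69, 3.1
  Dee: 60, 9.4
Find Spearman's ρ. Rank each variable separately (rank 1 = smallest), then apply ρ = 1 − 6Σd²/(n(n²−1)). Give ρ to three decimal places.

-0.086

Ranks of variable 1: 1, 4, 2, 5, 6, 3
Ranks of variable 2: 3, 4, 2, 5, 1, 6
d = r₁ − r₂: -2, 0, 0, 0, 5, -3
d²: 4, 0, 0, 0, 25, 9; Σd² = 38
ρ = 1 − 6·38/(6·35) = 1 − 228/210 = -0.086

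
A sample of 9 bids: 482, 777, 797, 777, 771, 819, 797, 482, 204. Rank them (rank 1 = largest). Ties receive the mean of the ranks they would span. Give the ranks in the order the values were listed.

Sorted (descending): 819, 797, 797, 777, 777, 771, 482, 482, 204
The 2 values of 797 occupy positions 2–3 → average rank (2+3)/2 = 2.5.
The 2 values of 777 occupy positions 4–5 → average rank (4+5)/2 = 4.5.
The 2 values of 482 occupy positions 7–8 → average rank (7+8)/2 = 7.5.

7.5, 4.5, 2.5, 4.5, 6, 1, 2.5, 7.5, 9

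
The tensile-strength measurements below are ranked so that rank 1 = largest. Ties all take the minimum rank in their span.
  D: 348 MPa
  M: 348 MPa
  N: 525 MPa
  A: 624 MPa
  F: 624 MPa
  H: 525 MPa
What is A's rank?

1

Sorted (descending): 624, 624, 525, 525, 348, 348
The 2 values of 624 occupy positions 1–2 → each gets rank 1.
The 2 values of 525 occupy positions 3–4 → each gets rank 3.
The 2 values of 348 occupy positions 5–6 → each gets rank 5.
A has value 624 MPa → rank 1.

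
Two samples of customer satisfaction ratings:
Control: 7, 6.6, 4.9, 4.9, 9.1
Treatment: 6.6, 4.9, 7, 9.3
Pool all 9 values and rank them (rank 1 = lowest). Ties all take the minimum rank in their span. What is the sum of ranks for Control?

Sorted (ascending): 4.9, 4.9, 4.9, 6.6, 6.6, 7, 7, 9.1, 9.3
The 3 values of 4.9 occupy positions 1–3 → each gets rank 1.
The 2 values of 6.6 occupy positions 4–5 → each gets rank 4.
The 2 values of 7 occupy positions 6–7 → each gets rank 6.
Control values → pooled ranks: 7→6, 6.6→4, 4.9→1, 4.9→1, 9.1→8
Rank sum = 6 + 4 + 1 + 1 + 8 = 20

20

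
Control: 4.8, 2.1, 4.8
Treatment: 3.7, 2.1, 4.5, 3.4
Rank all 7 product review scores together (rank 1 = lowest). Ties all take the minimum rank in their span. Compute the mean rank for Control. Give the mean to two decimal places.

4.33

Sorted (ascending): 2.1, 2.1, 3.4, 3.7, 4.5, 4.8, 4.8
The 2 values of 2.1 occupy positions 1–2 → each gets rank 1.
The 2 values of 4.8 occupy positions 6–7 → each gets rank 6.
Control values → pooled ranks: 4.8→6, 2.1→1, 4.8→6
Mean rank = (6 + 1 + 6) / 3 = 4.33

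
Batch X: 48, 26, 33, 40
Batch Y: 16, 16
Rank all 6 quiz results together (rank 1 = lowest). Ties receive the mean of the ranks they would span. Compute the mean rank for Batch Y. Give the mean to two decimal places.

Sorted (ascending): 16, 16, 26, 33, 40, 48
The 2 values of 16 occupy positions 1–2 → average rank (1+2)/2 = 1.5.
Batch Y values → pooled ranks: 16→1.5, 16→1.5
Mean rank = (1.5 + 1.5) / 2 = 1.50

1.50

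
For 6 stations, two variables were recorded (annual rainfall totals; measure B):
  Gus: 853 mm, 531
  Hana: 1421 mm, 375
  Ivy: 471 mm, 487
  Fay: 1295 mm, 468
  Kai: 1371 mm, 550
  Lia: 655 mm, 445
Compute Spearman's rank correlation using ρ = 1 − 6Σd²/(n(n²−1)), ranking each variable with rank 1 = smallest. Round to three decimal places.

-0.143

Ranks of variable 1: 3, 6, 1, 4, 5, 2
Ranks of variable 2: 5, 1, 4, 3, 6, 2
d = r₁ − r₂: -2, 5, -3, 1, -1, 0
d²: 4, 25, 9, 1, 1, 0; Σd² = 40
ρ = 1 − 6·40/(6·35) = 1 − 240/210 = -0.143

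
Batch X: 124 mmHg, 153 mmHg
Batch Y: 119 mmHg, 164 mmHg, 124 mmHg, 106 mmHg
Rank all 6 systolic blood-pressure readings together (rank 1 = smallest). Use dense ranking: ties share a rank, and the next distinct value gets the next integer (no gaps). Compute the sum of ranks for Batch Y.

Sorted (ascending): 106, 119, 124, 124, 153, 164
The 2 values of 124 share dense rank 3.
Remaining distinct values take the next consecutive integers.
Batch Y values → pooled ranks: 119→2, 164→5, 124→3, 106→1
Rank sum = 2 + 5 + 3 + 1 = 11

11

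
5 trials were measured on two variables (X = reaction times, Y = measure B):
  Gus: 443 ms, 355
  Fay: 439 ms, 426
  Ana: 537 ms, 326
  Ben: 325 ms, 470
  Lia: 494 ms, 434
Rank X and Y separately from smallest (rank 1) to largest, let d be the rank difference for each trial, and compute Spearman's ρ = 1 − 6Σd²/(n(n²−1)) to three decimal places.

-0.700

Ranks of variable 1: 3, 2, 5, 1, 4
Ranks of variable 2: 2, 3, 1, 5, 4
d = r₁ − r₂: 1, -1, 4, -4, 0
d²: 1, 1, 16, 16, 0; Σd² = 34
ρ = 1 − 6·34/(5·24) = 1 − 204/120 = -0.700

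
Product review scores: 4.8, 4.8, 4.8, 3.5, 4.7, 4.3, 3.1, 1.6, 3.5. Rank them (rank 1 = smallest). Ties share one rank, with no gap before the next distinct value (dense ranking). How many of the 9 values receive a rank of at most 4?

5

Sorted (ascending): 1.6, 3.1, 3.5, 3.5, 4.3, 4.7, 4.8, 4.8, 4.8
The 2 values of 3.5 share dense rank 3.
The 3 values of 4.8 share dense rank 6.
Remaining distinct values take the next consecutive integers.
Ranks ≤ 4: {1, 2, 3, 3, 4} → 5 values.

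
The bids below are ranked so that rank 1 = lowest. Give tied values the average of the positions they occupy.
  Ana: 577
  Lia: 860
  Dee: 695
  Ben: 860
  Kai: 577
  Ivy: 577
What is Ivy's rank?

2

Sorted (ascending): 577, 577, 577, 695, 860, 860
The 3 values of 577 occupy positions 1–3 → average rank 2.
The 2 values of 860 occupy positions 5–6 → average rank (5+6)/2 = 5.5.
Ivy has value 577 → rank 2.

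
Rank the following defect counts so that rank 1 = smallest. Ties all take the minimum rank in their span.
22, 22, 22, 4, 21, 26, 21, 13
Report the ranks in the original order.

5, 5, 5, 1, 3, 8, 3, 2

Sorted (ascending): 4, 13, 21, 21, 22, 22, 22, 26
The 2 values of 21 occupy positions 3–4 → each gets rank 3.
The 3 values of 22 occupy positions 5–7 → each gets rank 5.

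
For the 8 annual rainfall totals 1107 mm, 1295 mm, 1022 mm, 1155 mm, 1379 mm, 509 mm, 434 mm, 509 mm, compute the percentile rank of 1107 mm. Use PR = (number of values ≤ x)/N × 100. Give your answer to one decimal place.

62.5

N = 8.
Strictly below 1107: 4. Equal to 1107: 1.
PR = 5/8 × 100 = 62.5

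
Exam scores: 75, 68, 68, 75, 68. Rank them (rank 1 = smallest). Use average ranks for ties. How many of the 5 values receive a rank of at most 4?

3

Sorted (ascending): 68, 68, 68, 75, 75
The 3 values of 68 occupy positions 1–3 → average rank 2.
The 2 values of 75 occupy positions 4–5 → average rank (4+5)/2 = 4.5.
Ranks ≤ 4: {2, 2, 2} → 3 values.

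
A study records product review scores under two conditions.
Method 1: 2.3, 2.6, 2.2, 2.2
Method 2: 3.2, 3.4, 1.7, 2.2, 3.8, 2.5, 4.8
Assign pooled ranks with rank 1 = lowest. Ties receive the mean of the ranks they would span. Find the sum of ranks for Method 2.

48

Sorted (ascending): 1.7, 2.2, 2.2, 2.2, 2.3, 2.5, 2.6, 3.2, 3.4, 3.8, 4.8
The 3 values of 2.2 occupy positions 2–4 → average rank 3.
Method 2 values → pooled ranks: 3.2→8, 3.4→9, 1.7→1, 2.2→3, 3.8→10, 2.5→6, 4.8→11
Rank sum = 8 + 9 + 1 + 3 + 10 + 6 + 11 = 48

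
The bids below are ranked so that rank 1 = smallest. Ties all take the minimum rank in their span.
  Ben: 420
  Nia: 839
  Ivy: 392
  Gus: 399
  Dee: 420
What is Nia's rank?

Sorted (ascending): 392, 399, 420, 420, 839
The 2 values of 420 occupy positions 3–4 → each gets rank 3.
Nia has value 839 → rank 5.

5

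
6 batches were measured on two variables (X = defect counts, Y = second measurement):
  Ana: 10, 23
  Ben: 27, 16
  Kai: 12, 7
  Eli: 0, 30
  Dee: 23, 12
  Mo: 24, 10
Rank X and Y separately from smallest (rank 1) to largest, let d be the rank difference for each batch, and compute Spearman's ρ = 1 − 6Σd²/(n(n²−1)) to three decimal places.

-0.486

Ranks of variable 1: 2, 6, 3, 1, 4, 5
Ranks of variable 2: 5, 4, 1, 6, 3, 2
d = r₁ − r₂: -3, 2, 2, -5, 1, 3
d²: 9, 4, 4, 25, 1, 9; Σd² = 52
ρ = 1 − 6·52/(6·35) = 1 − 312/210 = -0.486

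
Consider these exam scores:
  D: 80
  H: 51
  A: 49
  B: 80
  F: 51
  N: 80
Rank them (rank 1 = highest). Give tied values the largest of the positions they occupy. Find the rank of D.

Sorted (descending): 80, 80, 80, 51, 51, 49
The 3 values of 80 occupy positions 1–3 → each gets rank 3.
The 2 values of 51 occupy positions 4–5 → each gets rank 5.
D has value 80 → rank 3.

3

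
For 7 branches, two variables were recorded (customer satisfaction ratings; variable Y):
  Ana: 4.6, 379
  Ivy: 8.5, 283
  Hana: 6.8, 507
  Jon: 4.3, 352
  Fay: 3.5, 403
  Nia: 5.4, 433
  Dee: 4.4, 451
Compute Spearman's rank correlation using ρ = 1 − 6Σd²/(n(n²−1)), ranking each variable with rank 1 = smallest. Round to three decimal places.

Ranks of variable 1: 4, 7, 6, 2, 1, 5, 3
Ranks of variable 2: 3, 1, 7, 2, 4, 5, 6
d = r₁ − r₂: 1, 6, -1, 0, -3, 0, -3
d²: 1, 36, 1, 0, 9, 0, 9; Σd² = 56
ρ = 1 − 6·56/(7·48) = 1 − 336/336 = 0.000

0.000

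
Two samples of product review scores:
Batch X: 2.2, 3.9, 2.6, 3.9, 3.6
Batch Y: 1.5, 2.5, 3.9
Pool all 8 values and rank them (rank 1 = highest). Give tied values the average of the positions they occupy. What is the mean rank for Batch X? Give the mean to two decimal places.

Sorted (descending): 3.9, 3.9, 3.9, 3.6, 2.6, 2.5, 2.2, 1.5
The 3 values of 3.9 occupy positions 1–3 → average rank 2.
Batch X values → pooled ranks: 2.2→7, 3.9→2, 2.6→5, 3.9→2, 3.6→4
Mean rank = (7 + 2 + 5 + 2 + 4) / 5 = 4.00

4.00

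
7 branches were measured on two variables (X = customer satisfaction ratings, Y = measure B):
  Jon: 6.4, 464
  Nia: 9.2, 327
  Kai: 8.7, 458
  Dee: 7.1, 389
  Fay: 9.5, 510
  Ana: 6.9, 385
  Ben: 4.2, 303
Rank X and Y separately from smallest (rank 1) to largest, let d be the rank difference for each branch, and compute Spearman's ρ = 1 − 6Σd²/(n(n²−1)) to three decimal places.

0.429

Ranks of variable 1: 2, 6, 5, 4, 7, 3, 1
Ranks of variable 2: 6, 2, 5, 4, 7, 3, 1
d = r₁ − r₂: -4, 4, 0, 0, 0, 0, 0
d²: 16, 16, 0, 0, 0, 0, 0; Σd² = 32
ρ = 1 − 6·32/(7·48) = 1 − 192/336 = 0.429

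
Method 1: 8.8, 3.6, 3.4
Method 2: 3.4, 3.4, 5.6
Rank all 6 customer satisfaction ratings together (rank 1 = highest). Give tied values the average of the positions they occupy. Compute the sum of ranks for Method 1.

9

Sorted (descending): 8.8, 5.6, 3.6, 3.4, 3.4, 3.4
The 3 values of 3.4 occupy positions 4–6 → average rank 5.
Method 1 values → pooled ranks: 8.8→1, 3.6→3, 3.4→5
Rank sum = 1 + 3 + 5 = 9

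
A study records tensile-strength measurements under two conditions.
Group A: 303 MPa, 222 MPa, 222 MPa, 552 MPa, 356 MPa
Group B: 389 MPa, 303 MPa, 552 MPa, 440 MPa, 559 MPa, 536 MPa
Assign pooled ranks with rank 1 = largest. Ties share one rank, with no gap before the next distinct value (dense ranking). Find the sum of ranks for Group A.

Sorted (descending): 559, 552, 552, 536, 440, 389, 356, 303, 303, 222, 222
The 2 values of 552 share dense rank 2.
The 2 values of 303 share dense rank 7.
The 2 values of 222 share dense rank 8.
Remaining distinct values take the next consecutive integers.
Group A values → pooled ranks: 303→7, 222→8, 222→8, 552→2, 356→6
Rank sum = 7 + 8 + 8 + 2 + 6 = 31

31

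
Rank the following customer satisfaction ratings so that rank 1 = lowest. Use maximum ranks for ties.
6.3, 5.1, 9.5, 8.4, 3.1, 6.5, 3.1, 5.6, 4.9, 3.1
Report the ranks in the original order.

7, 5, 10, 9, 3, 8, 3, 6, 4, 3

Sorted (ascending): 3.1, 3.1, 3.1, 4.9, 5.1, 5.6, 6.3, 6.5, 8.4, 9.5
The 3 values of 3.1 occupy positions 1–3 → each gets rank 3.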